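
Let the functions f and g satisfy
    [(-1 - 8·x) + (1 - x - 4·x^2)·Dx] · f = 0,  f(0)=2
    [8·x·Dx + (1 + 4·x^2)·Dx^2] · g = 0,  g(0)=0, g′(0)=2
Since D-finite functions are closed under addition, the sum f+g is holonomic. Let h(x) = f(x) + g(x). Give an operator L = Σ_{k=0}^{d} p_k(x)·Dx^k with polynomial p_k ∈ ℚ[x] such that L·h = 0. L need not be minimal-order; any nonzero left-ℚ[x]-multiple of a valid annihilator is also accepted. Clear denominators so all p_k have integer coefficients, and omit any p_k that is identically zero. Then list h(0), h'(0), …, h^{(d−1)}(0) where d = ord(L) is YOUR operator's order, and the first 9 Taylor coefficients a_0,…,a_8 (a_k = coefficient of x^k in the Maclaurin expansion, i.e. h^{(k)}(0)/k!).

f: a_k = 2, 2, 10, 18, 58, 130, 362, 882, 2330, …
g: a_k = 0, 2, 0, -8/3, 0, 32/5, 0, -128/7, 0, …
Weyl lclm of L_f,L_g ⇒ L₀ (ord ≤ 3).
L = (-40 + 160·x + 2272·x^2 + 4608·x^3 + 16896·x^4 + 6144·x^6)·Dx + (31 + 264·x + 364·x^2 + 2208·x^3 + 4160·x^4 + 12800·x^5 + 768·x^6 + 6144·x^7)·Dx^2 + (-5 - 11·x - 80·x^2 + 116·x^3 + 80·x^4 + 704·x^5 + 1536·x^6 + 256·x^7 + 1024·x^8)·Dx^3  (order 3).
h: a_k = 2, 4, 10, 46/3, 58, 682/5, 362, 6046/7, 2330, …
ICs: h(0) = 2, h′(0) = 4, h′′(0) = 20.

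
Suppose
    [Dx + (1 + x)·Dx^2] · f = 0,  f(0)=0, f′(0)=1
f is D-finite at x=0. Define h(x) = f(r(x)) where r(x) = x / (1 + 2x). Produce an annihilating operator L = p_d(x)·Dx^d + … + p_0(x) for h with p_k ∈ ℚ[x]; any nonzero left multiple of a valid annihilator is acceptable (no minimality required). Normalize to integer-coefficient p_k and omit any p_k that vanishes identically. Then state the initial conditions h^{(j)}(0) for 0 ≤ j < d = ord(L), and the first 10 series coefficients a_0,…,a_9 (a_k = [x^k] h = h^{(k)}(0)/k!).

L = (5 + 12·x)·Dx + (1 + 5·x + 6·x^2)·Dx^2  (order 2).
h: a_k = 0, 1, -5/2, 19/3, -65/4, 211/5, -665/6, 2059/7, -6305/8, 19171/9, …
ICs: h(0) = 0, h′(0) = 1.

f: a_k = 0, 1, -1/2, 1/3, -1/4, 1/5, -1/6, 1/7, -1/8, 1/9, …
Change of var in L_f (x↦r) gives L₀.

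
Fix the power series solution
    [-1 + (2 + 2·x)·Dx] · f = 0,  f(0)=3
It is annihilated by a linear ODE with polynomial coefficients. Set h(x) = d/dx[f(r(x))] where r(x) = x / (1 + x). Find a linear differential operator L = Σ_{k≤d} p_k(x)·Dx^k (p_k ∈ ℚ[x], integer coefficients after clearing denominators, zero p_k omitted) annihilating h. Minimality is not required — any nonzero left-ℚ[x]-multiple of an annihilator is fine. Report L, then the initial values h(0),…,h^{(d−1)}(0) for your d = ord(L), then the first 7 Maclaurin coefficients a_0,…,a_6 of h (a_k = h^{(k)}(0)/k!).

L = (-5 - 8·x) + (-2 - 6·x - 4·x^2)·Dx  (order 1).
h: a_k = 3/2, -15/4, 117/16, -423/32, 5985/256, -21177/512, 151305/2048, …
ICs: h(0) = 3/2.

f: a_k = 3, 3/2, -3/8, 3/16, -15/128, 21/256, -63/1024, …
Change of var in L_f (x↦r) gives L₀.
h₀' ⇒ L via d/dx closure of L₀.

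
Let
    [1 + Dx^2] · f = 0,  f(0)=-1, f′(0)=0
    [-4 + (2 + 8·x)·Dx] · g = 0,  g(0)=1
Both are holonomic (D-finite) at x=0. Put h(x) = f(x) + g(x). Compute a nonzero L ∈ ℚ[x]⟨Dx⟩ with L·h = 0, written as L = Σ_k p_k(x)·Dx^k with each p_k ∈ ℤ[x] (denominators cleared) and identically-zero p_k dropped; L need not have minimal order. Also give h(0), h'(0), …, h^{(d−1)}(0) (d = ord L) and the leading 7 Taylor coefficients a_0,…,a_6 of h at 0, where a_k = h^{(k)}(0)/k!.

f: a_k = -1, 0, 1/2, 0, -1/24, 0, 1/720, …
g: a_k = 1, 2, -2, 4, -10, 28, -84, …
L₀ := lclm(L_f,L_g); ord L₀ ≤ 2+1.
L = (-26 - 16·x - 32·x^2) + (-3 - 4·x + 48·x^2 + 64·x^3)·Dx + (-26 - 16·x - 32·x^2)·Dx^2 + (-3 - 4·x + 48·x^2 + 64·x^3)·Dx^3  (order 3).
h: a_k = 0, 2, -3/2, 4, -241/24, 28, -60479/720, …
ICs: h(0) = 0, h′(0) = 2, h′′(0) = -3.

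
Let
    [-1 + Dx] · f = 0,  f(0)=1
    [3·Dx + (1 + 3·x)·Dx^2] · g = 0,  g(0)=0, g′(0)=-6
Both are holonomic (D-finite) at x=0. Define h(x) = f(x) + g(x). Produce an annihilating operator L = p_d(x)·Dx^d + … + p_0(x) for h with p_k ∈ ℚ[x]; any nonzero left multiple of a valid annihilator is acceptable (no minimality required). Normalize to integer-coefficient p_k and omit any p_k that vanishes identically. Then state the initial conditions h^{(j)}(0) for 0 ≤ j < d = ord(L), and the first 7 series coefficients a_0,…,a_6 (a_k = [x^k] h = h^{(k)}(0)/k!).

L = (-21 - 9·x)·Dx + (17 - 6·x - 9·x^2)·Dx^2 + (4 + 15·x + 9·x^2)·Dx^3  (order 3).
h: a_k = 1, -5, 19/2, -107/6, 973/24, -11663/120, 174961/720, …
ICs: h(0) = 1, h′(0) = -5, h′′(0) = 19.

f: a_k = 1, 1, 1/2, 1/6, 1/24, 1/120, 1/720, …
g: a_k = 0, -6, 9, -18, 81/2, -486/5, 243, …
L₀ := lclm(L_f,L_g); ord L₀ ≤ 1+2.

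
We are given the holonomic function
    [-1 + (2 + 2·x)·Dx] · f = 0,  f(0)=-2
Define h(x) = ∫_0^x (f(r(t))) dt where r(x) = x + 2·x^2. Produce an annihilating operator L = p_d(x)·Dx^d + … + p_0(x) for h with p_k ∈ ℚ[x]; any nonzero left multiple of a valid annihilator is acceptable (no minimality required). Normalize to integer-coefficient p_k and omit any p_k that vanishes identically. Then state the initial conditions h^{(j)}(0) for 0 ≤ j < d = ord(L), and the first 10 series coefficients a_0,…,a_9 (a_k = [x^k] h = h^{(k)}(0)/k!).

f: a_k = -2, -1, 1/4, -1/8, 5/64, -7/128, 21/512, -33/1024, 429/16384, -715/32768, …
L₀ from L_f via x↦r, Dx↦r'^{-1}Dx.
∫: right-multiply L₀ by Dx.
L = (-1 - 4·x)·Dx + (2 + 2·x + 4·x^2)·Dx^2  (order 2).
h: a_k = 0, -2, -1/2, -7/12, 7/32, 21/320, -119/768, 27/512, 791/8192, -17843/147456, …
ICs: h(0) = 0, h′(0) = -2.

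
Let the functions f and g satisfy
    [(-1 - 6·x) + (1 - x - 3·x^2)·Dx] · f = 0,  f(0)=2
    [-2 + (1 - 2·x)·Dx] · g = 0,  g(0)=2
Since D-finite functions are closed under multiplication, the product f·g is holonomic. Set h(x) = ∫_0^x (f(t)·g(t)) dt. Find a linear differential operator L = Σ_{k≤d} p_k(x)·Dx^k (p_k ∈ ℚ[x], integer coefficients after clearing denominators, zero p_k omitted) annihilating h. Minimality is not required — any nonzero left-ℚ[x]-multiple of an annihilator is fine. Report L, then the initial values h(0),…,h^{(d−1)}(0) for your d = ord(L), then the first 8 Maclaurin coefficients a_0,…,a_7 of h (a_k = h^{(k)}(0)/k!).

L = (-3 - 2·x + 18·x^2)·Dx + (1 - 3·x - x^2 + 6·x^3)·Dx^2  (order 2).
h: a_k = 0, 4, 6, 40/3, 27, 292/5, 124, 268, …
ICs: h(0) = 0, h′(0) = 4.

f: a_k = 2, 2, 8, 14, 38, 80, 194, 434, …
g: a_k = 2, 4, 8, 16, 32, 64, 128, 256, …
L₀ := L_f ⊗_s L_g (sym. prod.), ord ≤ 1.
∫: right-multiply L₀ by Dx.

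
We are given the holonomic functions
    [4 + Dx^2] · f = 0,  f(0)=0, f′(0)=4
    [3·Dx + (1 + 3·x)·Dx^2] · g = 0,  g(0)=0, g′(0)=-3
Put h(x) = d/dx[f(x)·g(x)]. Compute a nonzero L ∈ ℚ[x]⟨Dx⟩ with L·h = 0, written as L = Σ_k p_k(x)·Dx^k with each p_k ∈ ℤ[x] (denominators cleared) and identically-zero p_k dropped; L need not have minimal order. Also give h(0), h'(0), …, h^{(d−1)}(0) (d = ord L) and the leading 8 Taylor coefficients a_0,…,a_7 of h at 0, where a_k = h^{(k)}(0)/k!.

L = (-21880 - 49536·x - 195264·x^2 - 252288·x^3 + 225504·x^4 + 746496·x^5 + 373248·x^6) + (-9384 - 44856·x - 47520·x^2 + 90720·x^3 + 311040·x^4 + 186624·x^5)·Dx + (-6026 - 16344·x - 53892·x^2 - 32832·x^3 + 182736·x^4 + 373248·x^5 + 186624·x^6)·Dx^2 + (-2346 - 11214·x - 11880·x^2 + 22680·x^3 + 77760·x^4 + 46656·x^5)·Dx^3 + (-139 - 990·x - 1269·x^2 + 7560·x^3 + 31590·x^4 + 46656·x^5 + 23328·x^6)·Dx^4  (order 4).
h: a_k = 0, -24, 54, -112, 345, -1032, 15204/5, -188960/21, …
ICs: h(0) = 0, h′(0) = -24, h′′(0) = 108, h′′′(0) = -672.

f: a_k = 0, 4, 0, -8/3, 0, 8/15, 0, -16/315, …
g: a_k = 0, -3, 9/2, -9, 81/4, -243/5, 243/2, -2187/7, …
h₀=f·g: eliminate ⇒ L₀, order ≤ 2·2.
Derive L from L₀ (diff closure).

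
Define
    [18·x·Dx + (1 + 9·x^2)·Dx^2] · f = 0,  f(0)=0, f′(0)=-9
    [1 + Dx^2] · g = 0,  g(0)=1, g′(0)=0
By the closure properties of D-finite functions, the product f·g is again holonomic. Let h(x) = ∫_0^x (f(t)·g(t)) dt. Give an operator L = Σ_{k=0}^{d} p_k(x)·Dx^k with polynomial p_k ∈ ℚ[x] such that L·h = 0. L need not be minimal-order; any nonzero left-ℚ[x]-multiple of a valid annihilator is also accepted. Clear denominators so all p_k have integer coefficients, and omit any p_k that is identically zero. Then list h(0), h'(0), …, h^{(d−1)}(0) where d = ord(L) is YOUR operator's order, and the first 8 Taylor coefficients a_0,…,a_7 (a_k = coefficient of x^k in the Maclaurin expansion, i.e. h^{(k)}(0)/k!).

L = (370 + 9594·x^2 + 4131·x^4 + 2916·x^6 + 6561·x^8)·Dx + (684·x + 6804·x^3 + 8748·x^5 + 26244·x^7)·Dx^2 + (380 + 9792·x^2 + 5346·x^4 + 5832·x^6 + 13122·x^8)·Dx^3 + (684·x + 6804·x^3 + 8748·x^5 + 26244·x^7)·Dx^4 + (10 + 198·x^2 + 1215·x^4 + 2916·x^6 + 6561·x^8)·Dx^5  (order 5).
h: a_k = 0, 0, -9/2, 0, 63/8, 0, -2129/80, 0, …
ICs: h(0) = 0, h′(0) = 0, h′′(0) = -9, h′′′(0) = 0, h′′′′(0) = 189.

f: a_k = 0, -9, 0, 27, 0, -729/5, 0, 6561/7, …
g: a_k = 1, 0, -1/2, 0, 1/24, 0, -1/720, 0, …
h₀=f·g: eliminate ⇒ L₀, order ≤ 2·2.
h=∫h₀ ⇒ L = L₀·Dx.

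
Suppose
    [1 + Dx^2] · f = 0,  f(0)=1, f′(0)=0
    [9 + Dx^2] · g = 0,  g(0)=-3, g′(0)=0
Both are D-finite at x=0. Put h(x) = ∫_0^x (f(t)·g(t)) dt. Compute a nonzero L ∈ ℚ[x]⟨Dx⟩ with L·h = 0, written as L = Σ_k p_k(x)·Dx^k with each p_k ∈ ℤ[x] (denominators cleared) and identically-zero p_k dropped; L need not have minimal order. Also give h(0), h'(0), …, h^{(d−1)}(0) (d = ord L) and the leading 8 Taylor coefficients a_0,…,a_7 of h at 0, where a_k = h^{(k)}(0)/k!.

f: a_k = 1, 0, -1/2, 0, 1/24, 0, -1/720, 0, …
g: a_k = -3, 0, 27/2, 0, -81/8, 0, 243/80, 0, …
f·g: L₀ = L_f ⊗_s L_g, ord ≤ 2·2.
Integrate: L := L₀·Dx.
L = 64·Dx + 20·Dx^3 + Dx^5  (order 5).
h: a_k = 0, -3, 0, 5, 0, -17/5, 0, 26/21, …
ICs: h(0) = 0, h′(0) = -3, h′′(0) = 0, h′′′(0) = 30, h′′′′(0) = 0.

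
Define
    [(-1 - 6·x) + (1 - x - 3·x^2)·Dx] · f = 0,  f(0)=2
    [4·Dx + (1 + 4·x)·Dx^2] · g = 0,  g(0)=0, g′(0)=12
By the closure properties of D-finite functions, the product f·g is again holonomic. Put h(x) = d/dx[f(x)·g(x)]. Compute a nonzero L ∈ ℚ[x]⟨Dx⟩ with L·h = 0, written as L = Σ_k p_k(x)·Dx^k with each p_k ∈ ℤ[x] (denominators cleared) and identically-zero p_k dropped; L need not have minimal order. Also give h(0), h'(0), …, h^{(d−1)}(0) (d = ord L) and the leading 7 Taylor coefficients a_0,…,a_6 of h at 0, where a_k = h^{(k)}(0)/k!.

L = (218 + 1080·x + 2592·x^2) + (-1 + 142·x + 1224·x^2 + 2016·x^3)·Dx + (-5 - 39·x - 37·x^2 + 228·x^3 + 288·x^4)·Dx^2  (order 2).
h: a_k = 24, -48, 528, -1120, 7384, -103776/5, 525512/5, …
ICs: h(0) = 24, h′(0) = -48.

f: a_k = 2, 2, 8, 14, 38, 80, 194, …
g: a_k = 0, 12, -24, 64, -192, 3072/5, -2048, …
h₀=f·g: eliminate ⇒ L₀, order ≤ 1·2.
Derive L from L₀ (diff closure).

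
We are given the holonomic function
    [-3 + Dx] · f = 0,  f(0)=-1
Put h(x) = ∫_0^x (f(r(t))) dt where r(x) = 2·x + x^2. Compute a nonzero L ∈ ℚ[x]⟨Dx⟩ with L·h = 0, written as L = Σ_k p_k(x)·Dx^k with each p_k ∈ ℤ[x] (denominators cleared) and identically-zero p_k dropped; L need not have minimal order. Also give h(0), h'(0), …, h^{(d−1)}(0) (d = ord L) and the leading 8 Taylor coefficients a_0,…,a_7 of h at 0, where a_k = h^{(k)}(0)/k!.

f: a_k = -1, -3, -9/2, -9/2, -27/8, -81/40, -81/80, -243/560, …
Change of var in L_f (x↦r) gives L₀.
∫: right-multiply L₀ by Dx.
L = (-6 - 6·x)·Dx + Dx^2  (order 2).
h: a_k = 0, -1, -3, -7, -27/2, -45/2, -333/10, -3123/70, …
ICs: h(0) = 0, h′(0) = -1.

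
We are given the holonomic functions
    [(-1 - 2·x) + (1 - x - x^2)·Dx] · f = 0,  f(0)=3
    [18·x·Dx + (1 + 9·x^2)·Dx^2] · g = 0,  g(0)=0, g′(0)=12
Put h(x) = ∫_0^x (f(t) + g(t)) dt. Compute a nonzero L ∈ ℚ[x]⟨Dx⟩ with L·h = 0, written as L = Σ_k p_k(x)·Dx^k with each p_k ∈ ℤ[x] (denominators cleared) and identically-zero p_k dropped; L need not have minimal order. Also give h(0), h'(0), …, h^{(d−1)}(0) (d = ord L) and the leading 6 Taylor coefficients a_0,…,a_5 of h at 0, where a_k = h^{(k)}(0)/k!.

f: a_k = 3, 3, 6, 9, 15, 24, …
g: a_k = 0, 12, 0, -36, 0, 972/5, …
Sum ⇒ L₀ = lclm(L_f,L_g) in ℚ(x)⟨Dx⟩.
h=∫₀ˣh₀: take L = L₀·Dx.
L = (-36 + 144·x + 1440·x^2 + 2376·x^3 + 3186·x^4 + 486·x^6)·Dx^2 + (18 + 24·x - 108·x^2 + 444·x^3 + 2313·x^4 + 2178·x^5 + 243·x^6 + 486·x^7)·Dx^3 + (-2 - 10·x - 34·x^2 - 48·x^3 - 123·x^4 + 387·x^5 + 198·x^6 + 81·x^7 + 81·x^8)·Dx^4  (order 4).
h: a_k = 0, 3, 15/2, 2, -27/4, 3, …
ICs: h(0) = 0, h′(0) = 3, h′′(0) = 15, h′′′(0) = 12.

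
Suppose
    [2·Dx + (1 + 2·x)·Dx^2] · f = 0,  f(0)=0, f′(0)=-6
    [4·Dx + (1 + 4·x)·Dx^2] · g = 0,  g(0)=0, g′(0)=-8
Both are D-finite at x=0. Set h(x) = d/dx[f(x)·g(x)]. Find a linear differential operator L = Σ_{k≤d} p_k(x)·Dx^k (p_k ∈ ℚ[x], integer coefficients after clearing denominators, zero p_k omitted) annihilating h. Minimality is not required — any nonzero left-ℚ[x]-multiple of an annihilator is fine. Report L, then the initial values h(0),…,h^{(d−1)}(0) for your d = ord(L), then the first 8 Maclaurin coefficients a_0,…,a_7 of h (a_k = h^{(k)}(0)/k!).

L = (160 + 768·x + 1024·x^2) + (264 + 2144·x + 5760·x^2 + 5120·x^3)·Dx + (64 + 720·x + 2976·x^2 + 5376·x^3 + 3584·x^4)·Dx^2 + (3 + 44·x + 252·x^2 + 704·x^3 + 960·x^4 + 512·x^5)·Dx^3  (order 3).
h: a_k = 0, 96, -432, 1664, -6240, 117376/5, -446208/5, 2400256/7, …
ICs: h(0) = 0, h′(0) = 96, h′′(0) = -864.

f: a_k = 0, -6, 6, -8, 12, -96/5, 32, -384/7, …
g: a_k = 0, -8, 16, -128/3, 128, -2048/5, 4096/3, -32768/7, …
Product ⇒ symmetric product L₀, ord ≤ 4.
Differentiate: ansatz ord ≤ ord L₀ ⇒ L.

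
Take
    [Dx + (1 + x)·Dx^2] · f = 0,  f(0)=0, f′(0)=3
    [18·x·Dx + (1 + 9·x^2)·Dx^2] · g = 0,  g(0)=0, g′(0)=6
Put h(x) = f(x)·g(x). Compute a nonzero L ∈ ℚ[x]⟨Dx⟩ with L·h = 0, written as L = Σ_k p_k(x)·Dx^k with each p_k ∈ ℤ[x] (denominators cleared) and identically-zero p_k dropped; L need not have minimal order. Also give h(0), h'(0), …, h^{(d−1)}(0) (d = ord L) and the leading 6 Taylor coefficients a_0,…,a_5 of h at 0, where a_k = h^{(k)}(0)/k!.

L = (1368 + 2700·x + 37584·x^2 + 95580·x^3 + 87480·x^4 + 37908·x^5 + 26244·x^7)·Dx + (1298 + 9180·x + 54612·x^2 + 194724·x^3 + 324000·x^4 + 271188·x^5 + 102060·x^6 + 78732·x^7 + 91854·x^8)·Dx^2 + (76 + 2848·x + 12096·x^2 + 43992·x^3 + 117288·x^4 + 173016·x^5 + 139968·x^6 + 75816·x^7 + 78732·x^8 + 52488·x^9)·Dx^3 + (37 + 146·x + 901·x^2 + 2808·x^3 + 7362·x^4 + 15228·x^5 + 21546·x^6 + 17496·x^7 + 12393·x^8 + 13122·x^9 + 6561·x^10)·Dx^4  (order 4).
h: a_k = 0, 0, 18, -9, -48, 45/2, …
ICs: h(0) = 0, h′(0) = 0, h′′(0) = 36, h′′′(0) = -54.

f: a_k = 0, 3, -3/2, 1, -3/4, 3/5, …
g: a_k = 0, 6, 0, -18, 0, 486/5, …
f·g: L₀ = L_f ⊗_s L_g, ord ≤ 2·2.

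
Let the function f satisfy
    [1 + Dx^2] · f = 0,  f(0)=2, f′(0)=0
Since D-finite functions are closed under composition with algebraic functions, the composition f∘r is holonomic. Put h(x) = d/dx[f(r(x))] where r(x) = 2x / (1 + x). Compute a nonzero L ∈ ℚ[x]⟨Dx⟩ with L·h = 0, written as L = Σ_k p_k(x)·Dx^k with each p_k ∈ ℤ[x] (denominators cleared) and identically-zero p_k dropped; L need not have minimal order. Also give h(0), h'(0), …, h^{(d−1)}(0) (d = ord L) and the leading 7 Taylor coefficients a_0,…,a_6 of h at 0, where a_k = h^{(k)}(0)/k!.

L = (10 + 12·x + 6·x^2) + (6 + 18·x + 18·x^2 + 6·x^3)·Dx + (1 + 4·x + 6·x^2 + 4·x^3 + x^4)·Dx^2  (order 2).
h: a_k = 0, -8, 24, -128/3, 160/3, -616/15, -56/5, …
ICs: h(0) = 0, h′(0) = -8.

f: a_k = 2, 0, -1, 0, 1/12, 0, -1/360, …
Change of var in L_f (x↦r) gives L₀.
h₀' ⇒ L via d/dx closure of L₀.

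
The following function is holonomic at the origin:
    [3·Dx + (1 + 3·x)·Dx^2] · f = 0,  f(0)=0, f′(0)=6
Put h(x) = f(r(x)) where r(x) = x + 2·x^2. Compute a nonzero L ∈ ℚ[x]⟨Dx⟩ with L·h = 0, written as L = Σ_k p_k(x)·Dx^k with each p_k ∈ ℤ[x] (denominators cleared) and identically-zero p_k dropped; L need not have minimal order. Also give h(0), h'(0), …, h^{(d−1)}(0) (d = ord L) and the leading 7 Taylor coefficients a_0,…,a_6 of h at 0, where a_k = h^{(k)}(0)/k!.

f: a_k = 0, 6, -9, 18, -81/2, 486/5, -243, …
f∘r: x↦r, Dx↦Dx/r' in L_f ⇒ L₀.
L = (-1 + 12·x + 24·x^2)·Dx + (1 + 7·x + 18·x^2 + 24·x^3)·Dx^2  (order 2).
h: a_k = 0, 6, 3, -18, 63/2, -54/5, -99, …
ICs: h(0) = 0, h′(0) = 6.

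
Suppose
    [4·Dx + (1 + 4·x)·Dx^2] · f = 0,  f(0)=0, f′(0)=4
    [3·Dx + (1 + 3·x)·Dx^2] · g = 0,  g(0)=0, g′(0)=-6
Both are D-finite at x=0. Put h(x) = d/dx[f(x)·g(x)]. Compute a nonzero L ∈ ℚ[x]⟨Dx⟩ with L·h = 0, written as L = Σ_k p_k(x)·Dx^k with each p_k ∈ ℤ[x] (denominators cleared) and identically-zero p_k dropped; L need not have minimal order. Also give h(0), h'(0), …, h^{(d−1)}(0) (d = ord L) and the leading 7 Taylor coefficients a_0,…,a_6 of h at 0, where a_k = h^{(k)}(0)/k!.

f: a_k = 0, 4, -8, 64/3, -64, 1024/5, -2048/3, …
g: a_k = 0, -6, 9, -18, 81/2, -486/5, 243, …
f·g: L₀ = L_f ⊗_s L_g, ord ≤ 2·2.
h₀' ⇒ L via d/dx closure of L₀.
L = (600 + 4032·x + 6912·x^2) + (854 + 8808·x + 30240·x^2 + 34560·x^3)·Dx + (172 + 2380·x + 12312·x^2 + 28224·x^3 + 24192·x^4)·Dx^2 + (7 + 122·x + 847·x^2 + 2928·x^3 + 5040·x^4 + 3456·x^5)·Dx^3  (order 3).
h: a_k = 0, -48, 252, -1088, 4410, -87048/5, 339668/5, …
ICs: h(0) = 0, h′(0) = -48, h′′(0) = 504.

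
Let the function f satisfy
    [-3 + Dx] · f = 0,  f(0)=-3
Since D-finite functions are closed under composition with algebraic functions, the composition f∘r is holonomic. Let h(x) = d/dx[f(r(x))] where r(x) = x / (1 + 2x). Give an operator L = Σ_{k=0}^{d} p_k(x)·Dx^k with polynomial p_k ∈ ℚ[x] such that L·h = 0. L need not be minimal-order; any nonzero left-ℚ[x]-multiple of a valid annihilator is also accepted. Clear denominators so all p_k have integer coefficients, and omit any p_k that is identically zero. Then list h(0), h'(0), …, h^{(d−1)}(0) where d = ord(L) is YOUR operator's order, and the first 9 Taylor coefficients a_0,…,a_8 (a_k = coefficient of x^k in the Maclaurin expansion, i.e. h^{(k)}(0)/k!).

L = (-1 - 8·x) + (-1 - 4·x - 4·x^2)·Dx  (order 1).
h: a_k = -9, 9, 27/2, -153/2, 1557/8, -14229/40, 37323/80, -136251/560, -4409073/4480, …
ICs: h(0) = -9.

f: a_k = -3, -9, -27/2, -27/2, -81/8, -243/40, -243/80, -729/560, -2187/4480, …
h₀=f(r): pull back L_f along r ⇒ L₀.
h=h₀': d/dx-closure on L₀ ⇒ L.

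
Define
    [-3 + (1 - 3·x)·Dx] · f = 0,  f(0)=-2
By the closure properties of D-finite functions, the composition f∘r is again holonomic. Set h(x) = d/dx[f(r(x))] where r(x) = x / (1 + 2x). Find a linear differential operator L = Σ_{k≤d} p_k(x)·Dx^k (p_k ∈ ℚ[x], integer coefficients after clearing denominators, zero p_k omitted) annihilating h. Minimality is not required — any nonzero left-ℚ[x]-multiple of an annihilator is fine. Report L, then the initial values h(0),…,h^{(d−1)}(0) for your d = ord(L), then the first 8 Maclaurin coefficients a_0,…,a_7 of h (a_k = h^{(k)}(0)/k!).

f: a_k = -2, -6, -18, -54, -162, -486, -1458, -4374, …
h₀=f(r): pull back L_f along r ⇒ L₀.
h₀' ⇒ L via d/dx closure of L₀.
L = 4 + (-2 + 2·x)·Dx  (order 1).
h: a_k = -6, -12, -18, -24, -30, -36, -42, -48, …
ICs: h(0) = -6.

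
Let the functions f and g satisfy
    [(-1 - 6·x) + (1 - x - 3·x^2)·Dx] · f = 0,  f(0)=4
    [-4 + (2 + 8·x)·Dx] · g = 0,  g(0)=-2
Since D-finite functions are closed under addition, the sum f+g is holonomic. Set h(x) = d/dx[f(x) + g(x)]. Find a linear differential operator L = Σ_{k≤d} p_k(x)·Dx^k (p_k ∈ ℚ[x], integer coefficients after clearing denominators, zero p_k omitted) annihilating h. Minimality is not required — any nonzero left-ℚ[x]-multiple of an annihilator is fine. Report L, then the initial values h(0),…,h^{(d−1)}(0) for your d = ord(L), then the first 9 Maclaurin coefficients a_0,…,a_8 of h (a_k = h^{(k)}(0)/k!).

f: a_k = 4, 4, 16, 28, 76, 160, 388, 868, 2032, …
g: a_k = -2, -4, 4, -8, 20, -56, 168, -528, 1716, …
f+g: L₀ = lclm(L_f,L_g), ord ≤ 1+1.
h=h₀': d/dx-closure on L₀ ⇒ L.
L = (-90 - 516·x - 1548·x^2 - 1296·x^3 - 1620·x^4) + (-15 - 288·x - 1752·x^2 - 4068·x^3 - 4914·x^4 - 4860·x^5)·Dx + (5 + 45·x + 109·x^2 - 18·x^3 - 468·x^4 - 1278·x^5 - 1080·x^6)·Dx^2  (order 2).
h: a_k = 0, 40, 60, 384, 520, 3336, 2380, 29984, -9756, …
ICs: h(0) = 0, h′(0) = 40.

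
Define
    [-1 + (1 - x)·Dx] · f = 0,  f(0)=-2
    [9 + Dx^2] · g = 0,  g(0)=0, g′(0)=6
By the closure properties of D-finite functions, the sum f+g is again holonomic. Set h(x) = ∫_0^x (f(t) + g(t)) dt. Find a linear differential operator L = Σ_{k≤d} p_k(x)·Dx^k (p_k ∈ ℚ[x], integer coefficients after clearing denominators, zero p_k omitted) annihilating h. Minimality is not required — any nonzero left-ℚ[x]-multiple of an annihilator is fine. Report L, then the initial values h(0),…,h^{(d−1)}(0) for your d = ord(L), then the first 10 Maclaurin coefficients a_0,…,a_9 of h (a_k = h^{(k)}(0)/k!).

L = (135 - 162·x + 81·x^2)·Dx + (-99 + 261·x - 243·x^2 + 81·x^3)·Dx^2 + (15 - 18·x + 9·x^2)·Dx^3 + (-11 + 29·x - 27·x^2 + 9·x^3)·Dx^4  (order 4).
h: a_k = 0, -2, 2, -2/3, -11/4, -2/5, 41/120, -2/7, -803/2240, -2/9, …
ICs: h(0) = 0, h′(0) = -2, h′′(0) = 4, h′′′(0) = -4.

f: a_k = -2, -2, -2, -2, -2, -2, -2, -2, -2, -2, …
g: a_k = 0, 6, 0, -9, 0, 81/20, 0, -243/280, 0, 243/2240, …
h₀=f+g: left-lcm gives L₀, ord ≤ 3.
∫: right-multiply L₀ by Dx.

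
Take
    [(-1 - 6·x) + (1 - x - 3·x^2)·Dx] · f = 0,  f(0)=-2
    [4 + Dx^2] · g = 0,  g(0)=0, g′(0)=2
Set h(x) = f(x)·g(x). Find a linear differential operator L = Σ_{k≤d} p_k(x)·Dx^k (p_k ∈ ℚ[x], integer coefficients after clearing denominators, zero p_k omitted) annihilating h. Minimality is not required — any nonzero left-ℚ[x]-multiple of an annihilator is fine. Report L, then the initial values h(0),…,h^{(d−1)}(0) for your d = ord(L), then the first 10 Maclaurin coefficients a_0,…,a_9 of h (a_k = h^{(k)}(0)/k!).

f: a_k = -2, -2, -8, -14, -38, -80, -194, -434, -1016, -2318, …
g: a_k = 0, 2, 0, -4/3, 0, 4/15, 0, -8/315, 0, 4/2835, …
f·g: L₀ = L_f ⊗_s L_g, ord ≤ 1·2.
L = (2 + 4·x + 12·x^2) + (2 + 12·x)·Dx + (-1 + x + 3·x^2)·Dx^2  (order 2).
h: a_k = 0, -4, -4, -40/3, -76/3, -988/15, -2128/15, -106916/315, -48196/63, -1011112/567, …
ICs: h(0) = 0, h′(0) = -4.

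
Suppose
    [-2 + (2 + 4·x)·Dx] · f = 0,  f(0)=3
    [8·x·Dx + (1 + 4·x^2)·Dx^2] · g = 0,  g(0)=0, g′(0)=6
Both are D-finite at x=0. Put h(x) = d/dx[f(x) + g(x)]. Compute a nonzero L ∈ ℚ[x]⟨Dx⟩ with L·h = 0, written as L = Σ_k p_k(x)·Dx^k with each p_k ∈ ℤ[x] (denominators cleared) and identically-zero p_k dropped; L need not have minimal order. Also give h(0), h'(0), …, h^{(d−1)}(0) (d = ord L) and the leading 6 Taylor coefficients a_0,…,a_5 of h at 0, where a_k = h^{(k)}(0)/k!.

L = (-8 - 40·x + 96·x^2 + 96·x^3) + (-11 - 32·x + 40·x^2 + 384·x^3 + 336·x^4)·Dx + (-1 + 6·x + 24·x^2 + 48·x^3 + 112·x^4 + 96·x^5)·Dx^2  (order 2).
h: a_k = 9, -3, -39/2, -15/2, 873/8, -189/8, …
ICs: h(0) = 9, h′(0) = -3.

f: a_k = 3, 3, -3/2, 3/2, -15/8, 21/8, …
g: a_k = 0, 6, 0, -8, 0, 96/5, …
Weyl lclm of L_f,L_g ⇒ L₀ (ord ≤ 3).
h=h₀': d/dx-closure on L₀ ⇒ L.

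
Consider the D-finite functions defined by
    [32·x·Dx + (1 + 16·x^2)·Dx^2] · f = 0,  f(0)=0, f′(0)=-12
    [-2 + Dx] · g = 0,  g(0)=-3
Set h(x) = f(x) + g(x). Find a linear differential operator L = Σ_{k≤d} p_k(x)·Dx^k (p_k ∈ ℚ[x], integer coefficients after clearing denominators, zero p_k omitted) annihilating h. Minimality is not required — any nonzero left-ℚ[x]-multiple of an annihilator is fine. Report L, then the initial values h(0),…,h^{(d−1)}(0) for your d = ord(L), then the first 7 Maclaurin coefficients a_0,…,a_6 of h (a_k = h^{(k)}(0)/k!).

L = (32 - 64·x - 1536·x^2 - 1024·x^3)·Dx + (-18 + 704·x^2 - 512·x^4)·Dx^2 + (1 + 16·x + 32·x^2 + 256·x^3 + 256·x^4)·Dx^3  (order 3).
h: a_k = -3, -18, -6, 60, -2, -3076/5, -4/15, …
ICs: h(0) = -3, h′(0) = -18, h′′(0) = -12.

f: a_k = 0, -12, 0, 64, 0, -3072/5, 0, …
g: a_k = -3, -6, -6, -4, -2, -4/5, -4/15, …
L₀ := lclm(L_f,L_g); ord L₀ ≤ 2+1.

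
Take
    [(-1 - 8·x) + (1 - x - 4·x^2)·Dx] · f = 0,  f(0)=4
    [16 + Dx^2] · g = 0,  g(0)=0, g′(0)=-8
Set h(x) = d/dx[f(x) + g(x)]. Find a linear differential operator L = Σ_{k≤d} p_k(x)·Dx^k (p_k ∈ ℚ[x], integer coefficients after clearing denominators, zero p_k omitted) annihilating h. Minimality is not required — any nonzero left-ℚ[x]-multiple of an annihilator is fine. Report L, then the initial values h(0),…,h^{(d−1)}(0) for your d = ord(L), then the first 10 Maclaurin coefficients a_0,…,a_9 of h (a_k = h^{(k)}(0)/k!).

L = (6848 + 35072·x + 150784·x^2 + 87040·x^3 + 204800·x^4 + 147456·x^5 + 196608·x^6) + (-560 - 4048·x + 5184·x^2 + 13952·x^3 + 2560·x^4 + 18432·x^5 + 57344·x^6 + 65536·x^7)·Dx + (428 + 2192·x + 9424·x^2 + 5440·x^3 + 12800·x^4 + 9216·x^5 + 12288·x^6)·Dx^2 + (-35 - 253·x + 324·x^2 + 872·x^3 + 160·x^4 + 1152·x^5 + 3584·x^6 + 4096·x^7)·Dx^3  (order 3).
h: a_k = -4, 40, 172, 464, 3644/3, 4344, 557708/45, 37280, 33210764/315, 303560, …
ICs: h(0) = -4, h′(0) = 40, h′′(0) = 344.

f: a_k = 4, 4, 20, 36, 116, 260, 724, 1764, 4660, 11716, …
g: a_k = 0, -8, 0, 64/3, 0, -256/15, 0, 2048/315, 0, -4096/2835, …
L₀ := lclm(L_f,L_g); ord L₀ ≤ 1+2.
h₀' ⇒ L via d/dx closure of L₀.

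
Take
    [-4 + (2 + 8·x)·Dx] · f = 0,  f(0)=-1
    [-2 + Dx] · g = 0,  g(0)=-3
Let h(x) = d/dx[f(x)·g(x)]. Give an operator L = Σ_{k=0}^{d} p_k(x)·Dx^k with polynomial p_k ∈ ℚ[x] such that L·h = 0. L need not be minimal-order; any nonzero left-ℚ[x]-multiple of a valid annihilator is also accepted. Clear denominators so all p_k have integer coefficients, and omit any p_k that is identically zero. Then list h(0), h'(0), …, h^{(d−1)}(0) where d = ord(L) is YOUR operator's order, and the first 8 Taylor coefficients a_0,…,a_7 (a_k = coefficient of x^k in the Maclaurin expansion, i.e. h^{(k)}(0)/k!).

L = (2 + 16·x + 16·x^2) + (-1 - 6·x - 8·x^2)·Dx  (order 1).
h: a_k = 12, 24, 48, -32, 224, -3904/5, 44416/15, -1175296/105, …
ICs: h(0) = 12.

f: a_k = -1, -2, 2, -4, 10, -28, 84, -264, …
g: a_k = -3, -6, -6, -4, -2, -4/5, -4/15, -8/105, …
Sym-product of L_f,L_g gives L₀ (≤ ord 1).
h₀' ⇒ L via d/dx closure of L₀.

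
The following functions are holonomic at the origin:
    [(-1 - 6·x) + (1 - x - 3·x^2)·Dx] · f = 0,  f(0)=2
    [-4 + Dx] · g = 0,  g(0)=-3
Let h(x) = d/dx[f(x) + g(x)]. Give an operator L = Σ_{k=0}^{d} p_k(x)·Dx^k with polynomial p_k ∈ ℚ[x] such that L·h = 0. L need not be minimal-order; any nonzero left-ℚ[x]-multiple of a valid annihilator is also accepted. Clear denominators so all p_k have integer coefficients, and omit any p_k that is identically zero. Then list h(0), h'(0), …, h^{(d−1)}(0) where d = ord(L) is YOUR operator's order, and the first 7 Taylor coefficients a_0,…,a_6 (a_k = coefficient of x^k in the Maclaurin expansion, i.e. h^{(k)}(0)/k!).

L = (20 + 496·x + 552·x^2 + 2160·x^3 + 1296·x^4) + (-13 - 112·x - 298·x^2 - 516·x^3 + 360·x^4 + 432·x^5)·Dx + (2 - 3·x + 40·x^2 - 6·x^3 - 171·x^4 - 108·x^5)·Dx^2  (order 2).
h: a_k = -10, -32, -54, 24, 272, 5308/5, 44546/15, …
ICs: h(0) = -10, h′(0) = -32.

f: a_k = 2, 2, 8, 14, 38, 80, 194, …
g: a_k = -3, -12, -24, -32, -32, -128/5, -256/15, …
L₀ := lclm(L_f,L_g); ord L₀ ≤ 1+1.
Derive L from L₀ (diff closure).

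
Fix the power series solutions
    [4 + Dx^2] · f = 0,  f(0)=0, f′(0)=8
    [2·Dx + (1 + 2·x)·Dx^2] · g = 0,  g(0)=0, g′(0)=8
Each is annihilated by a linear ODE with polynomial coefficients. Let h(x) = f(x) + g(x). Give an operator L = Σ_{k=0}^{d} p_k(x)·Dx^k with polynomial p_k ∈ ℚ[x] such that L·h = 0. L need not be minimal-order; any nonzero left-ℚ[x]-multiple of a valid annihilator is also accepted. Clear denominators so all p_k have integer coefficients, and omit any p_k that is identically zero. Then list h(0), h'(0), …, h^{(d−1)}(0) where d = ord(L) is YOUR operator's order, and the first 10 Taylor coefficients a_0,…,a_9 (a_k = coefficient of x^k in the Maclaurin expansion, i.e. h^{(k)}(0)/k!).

L = (56 + 32·x + 32·x^2)·Dx + (12 + 40·x + 48·x^2 + 32·x^3)·Dx^2 + (14 + 8·x + 8·x^2)·Dx^3 + (3 + 10·x + 12·x^2 + 8·x^3)·Dx^4  (order 4).
h: a_k = 0, 16, -8, 16/3, -16, 80/3, -128/3, 23008/315, -128, 645136/2835, …
ICs: h(0) = 0, h′(0) = 16, h′′(0) = -16, h′′′(0) = 32.

f: a_k = 0, 8, 0, -16/3, 0, 16/15, 0, -32/315, 0, 16/2835, …
g: a_k = 0, 8, -8, 32/3, -16, 128/5, -128/3, 512/7, -128, 2048/9, …
Weyl lclm of L_f,L_g ⇒ L₀ (ord ≤ 4).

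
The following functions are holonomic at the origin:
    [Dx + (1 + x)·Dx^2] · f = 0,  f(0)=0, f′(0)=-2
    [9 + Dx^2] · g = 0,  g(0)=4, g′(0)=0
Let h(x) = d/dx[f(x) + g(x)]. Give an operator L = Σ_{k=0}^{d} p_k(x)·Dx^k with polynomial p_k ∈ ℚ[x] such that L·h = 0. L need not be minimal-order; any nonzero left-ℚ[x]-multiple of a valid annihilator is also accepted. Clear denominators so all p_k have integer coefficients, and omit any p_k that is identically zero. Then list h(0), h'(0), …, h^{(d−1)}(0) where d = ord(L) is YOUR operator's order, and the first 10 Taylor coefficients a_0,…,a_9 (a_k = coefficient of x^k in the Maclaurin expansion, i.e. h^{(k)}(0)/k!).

f: a_k = 0, -2, 1, -2/3, 1/2, -2/5, 1/3, -2/7, 1/4, -2/9, …
g: a_k = 4, 0, -18, 0, 27/2, 0, -81/20, 0, 729/1120, 0, …
Weyl lclm of L_f,L_g ⇒ L₀ (ord ≤ 4).
h₀' ⇒ L via d/dx closure of L₀.
L = (135 + 162·x + 81·x^2) + (99 + 261·x + 243·x^2 + 81·x^3)·Dx + (15 + 18·x + 9·x^2)·Dx^2 + (11 + 29·x + 27·x^2 + 9·x^3)·Dx^3  (order 3).
h: a_k = -2, -34, -2, 56, -2, -223/10, -2, 1009/140, -2, 1511/1120, …
ICs: h(0) = -2, h′(0) = -34, h′′(0) = -4.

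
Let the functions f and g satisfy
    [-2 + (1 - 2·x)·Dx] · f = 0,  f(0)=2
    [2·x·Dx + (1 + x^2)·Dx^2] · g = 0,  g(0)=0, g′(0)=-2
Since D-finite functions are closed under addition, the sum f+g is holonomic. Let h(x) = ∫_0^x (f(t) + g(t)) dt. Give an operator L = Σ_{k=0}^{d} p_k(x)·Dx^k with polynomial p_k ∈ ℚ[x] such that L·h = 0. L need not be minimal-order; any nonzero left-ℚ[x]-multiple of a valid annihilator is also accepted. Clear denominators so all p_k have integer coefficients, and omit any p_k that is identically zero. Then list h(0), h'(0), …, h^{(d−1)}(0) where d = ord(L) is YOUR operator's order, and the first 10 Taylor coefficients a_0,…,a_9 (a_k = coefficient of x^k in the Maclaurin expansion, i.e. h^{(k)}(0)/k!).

L = (-4 + 32·x + 12·x^2)·Dx^2 + (13 - 4·x + 25·x^2 + 12·x^3)·Dx^3 + (-2 + 3·x + 3·x^3 + 2·x^4)·Dx^4  (order 4).
h: a_k = 0, 2, 1, 8/3, 25/6, 32/5, 53/5, 128/7, 897/28, 512/9, …
ICs: h(0) = 0, h′(0) = 2, h′′(0) = 2, h′′′(0) = 16.

f: a_k = 2, 4, 8, 16, 32, 64, 128, 256, 512, 1024, …
g: a_k = 0, -2, 0, 2/3, 0, -2/5, 0, 2/7, 0, -2/9, …
L₀ := lclm(L_f,L_g); ord L₀ ≤ 1+2.
h=∫₀ˣh₀: take L = L₀·Dx.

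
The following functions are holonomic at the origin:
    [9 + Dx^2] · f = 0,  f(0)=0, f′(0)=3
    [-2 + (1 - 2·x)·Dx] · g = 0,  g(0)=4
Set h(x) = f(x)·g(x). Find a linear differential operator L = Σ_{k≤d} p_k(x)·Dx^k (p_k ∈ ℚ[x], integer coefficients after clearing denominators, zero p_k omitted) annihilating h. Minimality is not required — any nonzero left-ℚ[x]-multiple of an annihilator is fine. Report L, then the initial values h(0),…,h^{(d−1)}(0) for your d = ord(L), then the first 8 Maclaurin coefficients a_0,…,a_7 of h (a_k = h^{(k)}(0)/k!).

f: a_k = 0, 3, 0, -9/2, 0, 81/40, 0, -243/560, …
g: a_k = 4, 8, 16, 32, 64, 128, 256, 512, …
h₀=f·g: eliminate ⇒ L₀, order ≤ 2·1.
L = (-9 + 18·x) + 4·Dx + (-1 + 2·x)·Dx^2  (order 2).
h: a_k = 0, 12, 24, 30, 60, 1281/10, 1281/5, 71493/140, …
ICs: h(0) = 0, h′(0) = 12.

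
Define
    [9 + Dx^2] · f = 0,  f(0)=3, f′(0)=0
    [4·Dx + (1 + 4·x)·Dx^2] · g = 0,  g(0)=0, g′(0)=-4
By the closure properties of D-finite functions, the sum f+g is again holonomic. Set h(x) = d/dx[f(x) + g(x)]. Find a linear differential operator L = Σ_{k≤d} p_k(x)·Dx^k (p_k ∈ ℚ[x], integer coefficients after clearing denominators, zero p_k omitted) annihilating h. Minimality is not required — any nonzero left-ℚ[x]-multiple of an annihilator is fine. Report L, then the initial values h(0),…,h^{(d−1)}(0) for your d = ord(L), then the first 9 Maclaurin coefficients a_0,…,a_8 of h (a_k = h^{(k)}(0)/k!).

f: a_k = 3, 0, -27/2, 0, 81/8, 0, -243/80, 0, 2187/4480, …
g: a_k = 0, -4, 8, -64/3, 64, -1024/5, 2048/3, -16384/7, 8192, …
h₀=f+g: left-lcm gives L₀, ord ≤ 4.
Derive L from L₀ (diff closure).
L = (3780 + 2592·x + 5184·x^2) + (369 + 2124·x + 3888·x^2 + 5184·x^3)·Dx + (420 + 288·x + 576·x^2)·Dx^2 + (41 + 236·x + 432·x^2 + 576·x^3)·Dx^3  (order 3).
h: a_k = -4, -11, -64, 593/2, -1024, 163111/40, -16384, 36702347/560, -262144, …
ICs: h(0) = -4, h′(0) = -11, h′′(0) = -128.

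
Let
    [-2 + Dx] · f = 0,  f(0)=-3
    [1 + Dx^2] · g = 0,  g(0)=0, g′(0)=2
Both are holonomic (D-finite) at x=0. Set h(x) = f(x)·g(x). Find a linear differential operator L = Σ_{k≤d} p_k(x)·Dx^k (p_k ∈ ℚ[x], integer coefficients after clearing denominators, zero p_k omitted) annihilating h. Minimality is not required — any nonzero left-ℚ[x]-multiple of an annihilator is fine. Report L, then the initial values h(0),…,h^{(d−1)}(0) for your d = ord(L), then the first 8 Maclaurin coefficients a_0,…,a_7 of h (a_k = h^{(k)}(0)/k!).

L = 5 - 4·Dx + Dx^2  (order 2).
h: a_k = 0, -6, -12, -11, -6, -41/20, -11/30, 29/840, …
ICs: h(0) = 0, h′(0) = -6.

f: a_k = -3, -6, -6, -4, -2, -4/5, -4/15, -8/105, …
g: a_k = 0, 2, 0, -1/3, 0, 1/60, 0, -1/2520, …
f·g: L₀ = L_f ⊗_s L_g, ord ≤ 1·2.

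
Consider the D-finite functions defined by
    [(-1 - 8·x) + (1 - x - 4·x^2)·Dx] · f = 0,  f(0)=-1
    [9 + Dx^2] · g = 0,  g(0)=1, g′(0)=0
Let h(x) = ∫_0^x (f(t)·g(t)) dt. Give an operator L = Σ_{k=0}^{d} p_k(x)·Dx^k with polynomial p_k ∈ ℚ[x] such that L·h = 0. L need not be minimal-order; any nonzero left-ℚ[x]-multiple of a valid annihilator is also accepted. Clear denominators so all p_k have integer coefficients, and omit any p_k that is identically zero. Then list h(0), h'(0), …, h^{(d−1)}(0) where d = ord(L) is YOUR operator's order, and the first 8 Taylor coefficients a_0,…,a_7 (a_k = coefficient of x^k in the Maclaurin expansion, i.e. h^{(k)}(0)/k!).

f: a_k = -1, -1, -5, -9, -29, -65, -181, -441, …
g: a_k = 1, 0, -9/2, 0, 27/8, 0, -81/80, 0, …
f·g: L₀ = L_f ⊗_s L_g, ord ≤ 1·2.
Integrate: L := L₀·Dx.
L = (-1 + 9·x + 36·x^2)·Dx + (2 + 16·x)·Dx^2 + (-1 + x + 4·x^2)·Dx^3  (order 3).
h: a_k = 0, -1, -1/2, -1/6, -9/8, -79/40, -223/48, -5309/560, …
ICs: h(0) = 0, h′(0) = -1, h′′(0) = -1.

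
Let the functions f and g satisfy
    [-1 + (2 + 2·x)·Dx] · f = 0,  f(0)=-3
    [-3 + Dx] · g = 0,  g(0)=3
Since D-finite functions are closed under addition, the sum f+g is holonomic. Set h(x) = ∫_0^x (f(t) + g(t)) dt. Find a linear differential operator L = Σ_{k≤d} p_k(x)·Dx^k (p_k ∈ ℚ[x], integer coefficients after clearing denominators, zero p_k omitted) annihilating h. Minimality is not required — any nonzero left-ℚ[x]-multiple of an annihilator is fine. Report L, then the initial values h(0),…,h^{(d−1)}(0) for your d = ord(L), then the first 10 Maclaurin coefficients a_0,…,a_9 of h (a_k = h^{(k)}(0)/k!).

f: a_k = -3, -3/2, 3/8, -3/16, 15/128, -21/256, 63/1024, -99/2048, 1287/32768, -2145/65536, …
g: a_k = 3, 9, 27/2, 27/2, 81/8, 243/40, 243/80, 729/560, 2187/4480, 729/4480, …
Weyl lclm of L_f,L_g ⇒ L₀ (ord ≤ 2).
∫: right-multiply L₀ by Dx.
L = (21 + 18·x)·Dx + (-37 - 72·x - 36·x^2)·Dx^2 + (10 + 22·x + 12·x^2)·Dx^3  (order 3).
h: a_k = 0, 0, 15/4, 37/8, 213/64, 1311/640, 2557/2560, 15867/35840, 89847/573440, 67213/1146880, …
ICs: h(0) = 0, h′(0) = 0, h′′(0) = 15/2.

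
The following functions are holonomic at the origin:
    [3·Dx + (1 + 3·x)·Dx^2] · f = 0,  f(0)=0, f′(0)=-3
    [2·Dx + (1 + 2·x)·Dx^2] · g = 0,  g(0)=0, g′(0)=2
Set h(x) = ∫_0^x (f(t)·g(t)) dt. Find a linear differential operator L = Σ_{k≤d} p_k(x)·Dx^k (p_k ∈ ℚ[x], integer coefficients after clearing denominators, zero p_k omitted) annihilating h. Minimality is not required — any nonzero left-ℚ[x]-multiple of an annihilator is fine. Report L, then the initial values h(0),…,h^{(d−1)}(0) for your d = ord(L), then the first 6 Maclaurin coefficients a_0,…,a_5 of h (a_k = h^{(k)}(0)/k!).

L = (156 + 720·x + 864·x^2)·Dx^2 + (310 + 2244·x + 5400·x^2 + 4320·x^3)·Dx^3 + (88 + 860·x + 3132·x^2 + 5040·x^3 + 3024·x^4)·Dx^4 + (5 + 62·x + 305·x^2 + 744·x^3 + 900·x^4 + 432·x^5)·Dx^5  (order 5).
h: a_k = 0, 0, 0, -2, 15/4, -7, …
ICs: h(0) = 0, h′(0) = 0, h′′(0) = 0, h′′′(0) = -12, h′′′′(0) = 90.

f: a_k = 0, -3, 9/2, -9, 81/4, -243/5, …
g: a_k = 0, 2, -2, 8/3, -4, 32/5, …
f·g: L₀ = L_f ⊗_s L_g, ord ≤ 2·2.
h=∫h₀ ⇒ L = L₀·Dx.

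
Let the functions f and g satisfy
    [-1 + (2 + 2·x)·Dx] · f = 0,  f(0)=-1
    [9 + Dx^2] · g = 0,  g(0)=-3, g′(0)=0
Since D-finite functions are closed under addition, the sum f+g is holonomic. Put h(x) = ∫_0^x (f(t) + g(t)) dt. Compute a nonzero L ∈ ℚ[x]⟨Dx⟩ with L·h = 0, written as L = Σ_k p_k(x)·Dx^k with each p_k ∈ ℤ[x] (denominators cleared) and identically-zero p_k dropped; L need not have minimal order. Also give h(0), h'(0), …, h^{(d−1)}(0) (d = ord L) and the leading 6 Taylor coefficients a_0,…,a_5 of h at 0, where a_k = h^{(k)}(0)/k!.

f: a_k = -1, -1/2, 1/8, -1/16, 5/128, -7/256, …
g: a_k = -3, 0, 27/2, 0, -81/8, 0, …
Sum ⇒ L₀ = lclm(L_f,L_g) in ℚ(x)⟨Dx⟩.
Integrate: L := L₀·Dx.
L = (-351 - 648·x - 324·x^2)·Dx + (630 + 1926·x + 1944·x^2 + 648·x^3)·Dx^2 + (-39 - 72·x - 36·x^2)·Dx^3 + (70 + 214·x + 216·x^2 + 72·x^3)·Dx^4  (order 4).
h: a_k = 0, -4, -1/4, 109/24, -1/64, -1291/640, …
ICs: h(0) = 0, h′(0) = -4, h′′(0) = -1/2, h′′′(0) = 109/4.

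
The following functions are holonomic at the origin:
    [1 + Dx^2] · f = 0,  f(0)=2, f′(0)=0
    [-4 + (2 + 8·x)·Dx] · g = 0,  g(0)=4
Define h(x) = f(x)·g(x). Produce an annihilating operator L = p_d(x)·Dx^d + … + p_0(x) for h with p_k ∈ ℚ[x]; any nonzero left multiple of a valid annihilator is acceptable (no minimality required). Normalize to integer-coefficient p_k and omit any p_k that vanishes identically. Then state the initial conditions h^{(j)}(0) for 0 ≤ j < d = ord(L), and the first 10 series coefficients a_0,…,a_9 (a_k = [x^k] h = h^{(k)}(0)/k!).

f: a_k = 2, 0, -1, 0, 1/12, 0, -1/360, 0, 1/20160, 0, …
g: a_k = 4, 8, -8, 16, -40, 112, -336, 1056, -3432, 11440, …
h₀=f·g: eliminate ⇒ L₀, order ≤ 2·1.
L = (13 + 8·x + 16·x^2) + (-4 - 16·x)·Dx + (1 + 8·x + 16·x^2)·Dx^2  (order 2).
h: a_k = 8, 16, -20, 24, -215/3, 626/3, -56941/90, 90059/45, -32917807/5040, 6113321/280, …
ICs: h(0) = 8, h′(0) = 16.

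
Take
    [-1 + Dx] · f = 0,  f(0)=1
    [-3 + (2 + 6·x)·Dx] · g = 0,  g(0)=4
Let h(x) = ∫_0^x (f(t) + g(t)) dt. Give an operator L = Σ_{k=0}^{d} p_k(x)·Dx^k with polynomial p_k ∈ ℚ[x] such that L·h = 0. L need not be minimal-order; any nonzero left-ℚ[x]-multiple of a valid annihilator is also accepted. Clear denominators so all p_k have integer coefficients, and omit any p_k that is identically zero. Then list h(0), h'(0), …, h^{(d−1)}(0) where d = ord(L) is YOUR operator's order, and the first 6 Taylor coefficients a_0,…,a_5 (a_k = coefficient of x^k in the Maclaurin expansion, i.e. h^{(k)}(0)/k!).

f: a_k = 1, 1, 1/2, 1/6, 1/24, 1/120, …
g: a_k = 4, 6, -9/2, 27/4, -405/32, 1701/64, …
f+g: L₀ = lclm(L_f,L_g), ord ≤ 1+1.
h=∫h₀ ⇒ L = L₀·Dx.
L = (15 + 18·x)·Dx + (-13 - 24·x - 36·x^2)·Dx^2 + (-2 + 6·x + 36·x^2)·Dx^3  (order 3).
h: a_k = 0, 5, 7/2, -4/3, 83/48, -1211/480, …
ICs: h(0) = 0, h′(0) = 5, h′′(0) = 7.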